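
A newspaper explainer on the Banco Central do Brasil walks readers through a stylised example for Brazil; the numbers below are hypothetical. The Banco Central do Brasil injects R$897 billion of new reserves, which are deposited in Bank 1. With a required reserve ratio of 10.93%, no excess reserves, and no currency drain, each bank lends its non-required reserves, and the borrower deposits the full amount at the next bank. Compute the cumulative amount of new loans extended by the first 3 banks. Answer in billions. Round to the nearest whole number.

R$2144 billion

Bank i lends (1 − rr)^i of the original deposit: Bank 1 lends 897·0.8907 = 798.9579, Bank 2 lends 897·0.8907² ≈ 711.6318, and so on.
Summing a geometric series: total = 897·[0.8907·(1 − 0.8907^3) / (1 − 0.8907)] ≈ 2144.4401 billion.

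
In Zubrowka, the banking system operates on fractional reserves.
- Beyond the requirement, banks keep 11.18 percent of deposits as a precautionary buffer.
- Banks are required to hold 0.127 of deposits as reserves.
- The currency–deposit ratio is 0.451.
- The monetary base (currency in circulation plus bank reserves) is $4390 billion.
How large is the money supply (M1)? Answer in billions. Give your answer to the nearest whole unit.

$9234 billion

The money multiplier is m = (1 + c) / (rr + e + c) = (1 + 0.451) / (0.127 + 0.1118 + 0.451) ≈ 2.10351.
So M = m × MB = 2.10351 × 4390 = 9234.4089 billion.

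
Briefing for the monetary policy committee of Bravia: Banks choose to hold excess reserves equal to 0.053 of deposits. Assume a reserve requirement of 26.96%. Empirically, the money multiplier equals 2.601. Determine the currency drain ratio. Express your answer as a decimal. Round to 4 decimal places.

0.1005

Using m = 2.601. From m = (1 + c)/(c + rr + e), rearranging gives 1 + c = m·(c + rr + e), so c·(1 − m) = m·(rr + e) − 1.
Hence c = [m·(rr + e) − 1]/(1 − m) = [2.601 × (0.2696 + 0.053) − 1] / (1 − 2.601) ≈ 0.100511.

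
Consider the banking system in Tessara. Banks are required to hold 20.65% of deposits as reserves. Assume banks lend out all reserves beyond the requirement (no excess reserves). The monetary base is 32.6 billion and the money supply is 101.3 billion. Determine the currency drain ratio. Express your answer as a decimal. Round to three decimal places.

0.170

Using m = M/MB = 101.3/32.6 ≈ 3.107362. From m = (1 + c)/(c + rr + e), rearranging gives 1 + c = m·(c + rr + e), so c·(1 − m) = m·(rr + e) − 1.
Hence c = [m·(rr + e) − 1]/(1 − m) = [3.107362 × (0.2065 + 0) − 1] / (1 − 3.107362) ≈ 0.170037.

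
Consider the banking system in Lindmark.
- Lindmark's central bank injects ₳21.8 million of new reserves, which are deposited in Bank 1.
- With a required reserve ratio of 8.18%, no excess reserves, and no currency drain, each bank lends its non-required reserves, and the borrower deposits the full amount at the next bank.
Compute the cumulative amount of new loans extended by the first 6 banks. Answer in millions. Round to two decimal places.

Bank i lends (1 − rr)^i of the original deposit: Bank 1 lends 21.8·0.9182 ≈ 20.0168, Bank 2 lends 21.8·0.9182² ≈ 18.3794, and so on.
Summing a geometric series: total = 21.8·[0.9182·(1 − 0.9182^6) / (1 − 0.9182)] ≈ 98.0597 million.

₳98.06 million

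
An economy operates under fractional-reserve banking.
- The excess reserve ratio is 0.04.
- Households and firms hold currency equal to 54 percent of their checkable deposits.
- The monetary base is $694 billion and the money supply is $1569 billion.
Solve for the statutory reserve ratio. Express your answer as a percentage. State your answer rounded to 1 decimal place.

10.1%

Using m = M/MB = 1569/694 ≈ 2.260807. Since m = (1 + c)/(c + rr + e), the denominator satisfies c + rr + e = (1 + c)/m = (1 + 0.54) / 2.260807 ≈ 0.681173.
With c = 0.54 and e = 0.04, the statutory reserve ratio is 0.681173 − 0.54 − 0.04 = 0.101173.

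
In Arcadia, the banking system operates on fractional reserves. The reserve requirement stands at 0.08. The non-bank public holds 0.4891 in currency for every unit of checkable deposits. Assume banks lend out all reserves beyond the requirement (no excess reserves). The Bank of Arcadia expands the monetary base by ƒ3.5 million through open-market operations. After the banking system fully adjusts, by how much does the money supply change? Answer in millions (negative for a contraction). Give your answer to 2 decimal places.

ƒ9.16 million

The money multiplier is m = (1 + c) / (rr + c) = (1 + 0.4891) / (0.08 + 0.4891) ≈ 2.6166.
The purchase adds 3.5 million of base, so ΔM = m × ΔMB = 2.6166 × (+3.5) = 9.1581 million.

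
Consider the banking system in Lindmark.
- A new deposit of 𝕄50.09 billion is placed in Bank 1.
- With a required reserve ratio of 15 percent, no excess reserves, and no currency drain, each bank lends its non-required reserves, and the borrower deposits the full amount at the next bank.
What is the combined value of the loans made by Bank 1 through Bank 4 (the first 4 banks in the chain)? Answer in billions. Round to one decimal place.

Bank i lends (1 − rr)^i of the original deposit: Bank 1 lends 50.09·0.8500 = 42.5765, Bank 2 lends 50.09·0.8500² ≈ 36.1900, and so on.
Summing a geometric series: total = 50.09·[0.8500·(1 − 0.8500^4) / (1 − 0.8500)] ≈ 135.6753 billion.

𝕄135.7 billion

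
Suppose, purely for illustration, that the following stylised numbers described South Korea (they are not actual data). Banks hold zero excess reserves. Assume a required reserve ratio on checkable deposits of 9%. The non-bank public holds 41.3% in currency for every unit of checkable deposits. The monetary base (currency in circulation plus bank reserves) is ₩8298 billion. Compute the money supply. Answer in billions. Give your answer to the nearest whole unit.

₩23310 billion

The money multiplier is m = (1 + c) / (rr + c) = (1 + 0.413) / (0.09 + 0.413) ≈ 2.80915.
So M = m × MB = 2.80915 × 8298 = 23310.3267 billion.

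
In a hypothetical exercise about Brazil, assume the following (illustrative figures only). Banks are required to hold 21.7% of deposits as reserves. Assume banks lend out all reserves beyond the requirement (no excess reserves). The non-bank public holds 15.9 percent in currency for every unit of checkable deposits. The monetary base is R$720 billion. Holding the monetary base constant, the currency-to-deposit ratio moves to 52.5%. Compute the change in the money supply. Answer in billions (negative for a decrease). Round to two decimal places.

-739.58 billion

Initially m₁ = (1 + 0.159) / (0.217 + 0.159) ≈ 3.082447, so M₁ = 3.082447 × 720 ≈ 2219.3618 billion.
After the change m₂ = (1 + 0.525) / (0.217 + 0.525) ≈ 2.055256, so M₂ = 2.055256 × 720 ≈ 1479.7843 billion.
ΔM = M₂ − M₁ = 1479.7843 − 2219.3618 = -739.5775 billion.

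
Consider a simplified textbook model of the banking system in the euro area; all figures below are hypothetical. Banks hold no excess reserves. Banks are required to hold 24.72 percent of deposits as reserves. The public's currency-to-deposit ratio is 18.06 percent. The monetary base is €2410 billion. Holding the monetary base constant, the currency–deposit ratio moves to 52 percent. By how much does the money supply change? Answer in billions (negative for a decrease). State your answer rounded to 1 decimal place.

-1876.1 billion

Initially m₁ = (1 + 0.1806) / (0.2472 + 0.1806) ≈ 2.759701, so M₁ = 2.759701 × 2410 ≈ 6650.8794 billion.
After the change m₂ = (1 + 0.52) / (0.2472 + 0.52) ≈ 1.981230, so M₂ = 1.981230 × 2410 = 4774.7643 billion.
ΔM = M₂ − M₁ = 4774.7643 − 6650.8794 = -1876.1151 billion.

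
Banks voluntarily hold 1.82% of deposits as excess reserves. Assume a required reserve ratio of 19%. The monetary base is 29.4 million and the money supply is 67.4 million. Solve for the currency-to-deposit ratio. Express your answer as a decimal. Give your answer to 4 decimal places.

Using m = M/MB = 67.4/29.4 ≈ 2.292517. From m = (1 + c)/(c + rr + e), rearranging gives 1 + c = m·(c + rr + e), so c·(1 − m) = m·(rr + e) − 1.
Hence c = [m·(rr + e) − 1]/(1 − m) = [2.292517 × (0.19 + 0.0182) − 1] / (1 − 2.292517) ≈ 0.404403.

0.4044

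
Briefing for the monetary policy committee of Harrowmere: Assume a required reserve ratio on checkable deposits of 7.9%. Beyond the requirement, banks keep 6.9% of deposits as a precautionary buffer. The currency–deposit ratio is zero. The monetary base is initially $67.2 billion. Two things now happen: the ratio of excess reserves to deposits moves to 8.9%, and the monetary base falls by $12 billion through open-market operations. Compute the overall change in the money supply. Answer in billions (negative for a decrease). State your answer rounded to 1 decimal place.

-125.5 billion

Before: m₁ = 1 / (0.079 + 0.069) ≈ 6.7568, MB₁ = 67.2, so M₁ = 6.7568 × 67.2 ≈ 454.057 billion.
After: m₂ = 1 / (0.079 + 0.089) ≈ 5.9524, MB₂ = 67.2 − 12 = 55.2, so M₂ = 5.9524 × 55.2 ≈ 328.5725 billion.
ΔM = M₂ − M₁ = 328.5725 − 454.057 = -125.4845 billion.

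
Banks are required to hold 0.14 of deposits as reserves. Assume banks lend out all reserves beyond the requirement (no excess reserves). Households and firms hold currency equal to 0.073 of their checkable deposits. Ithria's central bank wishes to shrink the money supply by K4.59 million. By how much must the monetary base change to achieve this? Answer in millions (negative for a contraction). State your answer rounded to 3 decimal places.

-0.911 million

The money multiplier is m = (1 + c) / (rr + c) = (1 + 0.073) / (0.14 + 0.073) ≈ 5.03756.
ΔMB = ΔM / m = (−4.59) / 5.03756 ≈ -0.9112 million.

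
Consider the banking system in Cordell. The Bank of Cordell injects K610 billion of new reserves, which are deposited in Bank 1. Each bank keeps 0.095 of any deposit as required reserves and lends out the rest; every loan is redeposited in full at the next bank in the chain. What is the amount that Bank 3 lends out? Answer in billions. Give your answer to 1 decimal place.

Each bank lends a fraction (1 − rr) = 0.9050 of the deposit it receives, so Bank 3 receives 610·0.9050^2 and lends 610·0.9050^3 ≈ 452.1428 billion.

K452.1 billion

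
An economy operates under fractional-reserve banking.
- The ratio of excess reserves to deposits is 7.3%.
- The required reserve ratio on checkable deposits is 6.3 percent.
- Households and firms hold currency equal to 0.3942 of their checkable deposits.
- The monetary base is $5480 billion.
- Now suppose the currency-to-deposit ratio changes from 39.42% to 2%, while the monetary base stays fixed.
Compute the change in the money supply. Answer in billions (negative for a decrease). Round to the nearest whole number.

$21421 billion

Initially m₁ = (1 + 0.3942) / (0.063 + 0.073 + 0.3942) ≈ 2.62957, so M₁ = 2.62957 × 5480 = 14410.0436 billion.
After the change m₂ = (1 + 0.02) / (0.063 + 0.073 + 0.02) ≈ 6.53846, so M₂ = 6.53846 × 5480 = 35830.7608 billion.
ΔM = M₂ − M₁ = 35830.7608 − 14410.0436 = 21420.7172 billion.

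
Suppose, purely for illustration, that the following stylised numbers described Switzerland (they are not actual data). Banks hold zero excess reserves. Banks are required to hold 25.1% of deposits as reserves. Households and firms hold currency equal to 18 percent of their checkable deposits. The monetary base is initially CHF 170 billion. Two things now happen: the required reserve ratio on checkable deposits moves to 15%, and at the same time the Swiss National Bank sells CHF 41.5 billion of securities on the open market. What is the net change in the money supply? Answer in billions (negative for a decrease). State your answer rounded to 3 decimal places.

Before: m₁ = (1 + 0.18) / (0.251 + 0.18) ≈ 2.7378190, MB₁ = 170, so M₁ = 2.7378190 × 170 ≈ 465.4292 billion.
After: m₂ = (1 + 0.18) / (0.15 + 0.18) ≈ 3.5757576, MB₂ = 170 − 41.5 = 128.5, so M₂ = 3.5757576 × 128.5 ≈ 459.4849 billion.
ΔM = M₂ − M₁ = 459.4849 − 465.4292 = -5.9443 billion.

-5.944 billion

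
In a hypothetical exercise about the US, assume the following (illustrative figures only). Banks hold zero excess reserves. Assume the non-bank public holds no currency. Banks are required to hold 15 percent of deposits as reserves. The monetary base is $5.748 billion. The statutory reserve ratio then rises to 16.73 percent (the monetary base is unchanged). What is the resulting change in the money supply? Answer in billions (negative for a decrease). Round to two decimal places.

Initially m₁ = 1 / (0.15) ≈ 6.6667, so M₁ = 6.6667 × 5.748 ≈ 38.3202 billion.
After the change m₂ = 1 / (0.1673) ≈ 5.9773, so M₂ = 5.9773 × 5.748 ≈ 34.3575 billion.
ΔM = M₂ − M₁ = 34.3575 − 38.3202 = -3.9627 billion.

-3.96 billion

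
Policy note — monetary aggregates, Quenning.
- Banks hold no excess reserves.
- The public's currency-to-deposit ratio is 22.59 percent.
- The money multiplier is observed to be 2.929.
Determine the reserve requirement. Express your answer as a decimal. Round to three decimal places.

Using m = 2.929. Since m = (1 + c)/(c + rr + e), the denominator satisfies c + rr + e = (1 + c)/m = (1 + 0.2259) / 2.929 ≈ 0.418539.
With c = 0.2259 and e = 0, the reserve requirement is 0.418539 − 0.2259 − 0 = 0.192639.

0.193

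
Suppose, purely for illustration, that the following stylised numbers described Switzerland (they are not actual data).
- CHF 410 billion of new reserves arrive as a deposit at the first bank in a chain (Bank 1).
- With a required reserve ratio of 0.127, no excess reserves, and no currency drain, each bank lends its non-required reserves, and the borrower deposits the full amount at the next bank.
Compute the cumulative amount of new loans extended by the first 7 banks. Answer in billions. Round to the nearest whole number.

Bank i lends (1 − rr)^i of the original deposit: Bank 1 lends 410·0.8730 = 357.9300, Bank 2 lends 410·0.8730² ≈ 312.4729, and so on.
Summing a geometric series: total = 410·[0.8730·(1 − 0.8730^7) / (1 − 0.8730)] ≈ 1729.1804 billion.

CHF 1729 billion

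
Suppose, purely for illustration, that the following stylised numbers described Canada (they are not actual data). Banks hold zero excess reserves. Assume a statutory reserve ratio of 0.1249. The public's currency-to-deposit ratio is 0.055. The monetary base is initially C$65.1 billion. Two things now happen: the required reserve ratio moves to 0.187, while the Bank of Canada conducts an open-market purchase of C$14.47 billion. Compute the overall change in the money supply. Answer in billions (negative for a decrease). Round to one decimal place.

Before: m₁ = (1 + 0.055) / (0.1249 + 0.055) ≈ 5.8644, MB₁ = 65.1, so M₁ = 5.8644 × 65.1 ≈ 381.7724 billion.
After: m₂ = (1 + 0.055) / (0.187 + 0.055) ≈ 4.3595, MB₂ = 65.1 + 14.47 = 79.57, so M₂ = 4.3595 × 79.57 ≈ 346.8854 billion.
ΔM = M₂ − M₁ = 346.8854 − 381.7724 = -34.887 billion.

-34.9 billion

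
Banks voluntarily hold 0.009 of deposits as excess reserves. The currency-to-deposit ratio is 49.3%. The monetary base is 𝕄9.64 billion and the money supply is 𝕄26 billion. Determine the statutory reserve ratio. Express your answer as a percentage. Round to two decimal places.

5.16%

Using m = M/MB = 26/9.64 ≈ 2.697095. Since m = (1 + c)/(c + rr + e), the denominator satisfies c + rr + e = (1 + c)/m = (1 + 0.493) / 2.697095 ≈ 0.553559.
With c = 0.493 and e = 0.009, the statutory reserve ratio is 0.553559 − 0.493 − 0.009 = 0.051559.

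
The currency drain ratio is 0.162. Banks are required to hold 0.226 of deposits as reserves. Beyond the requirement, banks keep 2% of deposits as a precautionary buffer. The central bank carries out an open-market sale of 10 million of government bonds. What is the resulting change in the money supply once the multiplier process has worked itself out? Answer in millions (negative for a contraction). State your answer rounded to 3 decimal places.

The money multiplier is m = (1 + c) / (rr + e + c) = (1 + 0.162) / (0.226 + 0.02 + 0.162) ≈ 2.84804.
The sale removes 10 million of base, so ΔM = m × ΔMB = 2.84804 × (−10) = -28.4804 million.

-28.480 million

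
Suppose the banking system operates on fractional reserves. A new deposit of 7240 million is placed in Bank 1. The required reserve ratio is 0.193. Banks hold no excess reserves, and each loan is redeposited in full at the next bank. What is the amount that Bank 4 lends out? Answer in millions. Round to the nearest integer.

3071 million

Each bank lends a fraction (1 − rr) = 0.8070 of the deposit it receives, so Bank 4 receives 7240·0.8070^3 and lends 7240·0.8070^4 ≈ 3070.6669 million.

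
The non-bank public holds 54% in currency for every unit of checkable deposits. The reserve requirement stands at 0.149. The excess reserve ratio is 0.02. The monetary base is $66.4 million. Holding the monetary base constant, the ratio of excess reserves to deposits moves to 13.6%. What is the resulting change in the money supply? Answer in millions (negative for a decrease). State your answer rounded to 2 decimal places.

Initially m₁ = (1 + 0.54) / (0.149 + 0.02 + 0.54) ≈ 2.17207, so M₁ = 2.17207 × 66.4 ≈ 144.2254 million.
After the change m₂ = (1 + 0.54) / (0.149 + 0.136 + 0.54) ≈ 1.86667, so M₂ = 1.86667 × 66.4 ≈ 123.9469 million.
ΔM = M₂ − M₁ = 123.9469 − 144.2254 = -20.2785 million.

-20.28 million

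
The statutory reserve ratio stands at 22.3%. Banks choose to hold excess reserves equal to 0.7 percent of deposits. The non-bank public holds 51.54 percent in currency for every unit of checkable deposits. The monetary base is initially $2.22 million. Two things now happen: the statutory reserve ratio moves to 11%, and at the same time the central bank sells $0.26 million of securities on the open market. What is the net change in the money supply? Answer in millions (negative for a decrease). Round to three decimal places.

Before: m₁ = (1 + 0.5154) / (0.223 + 0.007 + 0.5154) ≈ 2.03300, MB₁ = 2.22, so M₁ = 2.03300 × 2.22 ≈ 4.5133 million.
After: m₂ = (1 + 0.5154) / (0.11 + 0.007 + 0.5154) ≈ 2.39627, MB₂ = 2.22 − 0.26 = 1.96, so M₂ = 2.39627 × 1.96 ≈ 4.6967 million.
ΔM = M₂ − M₁ = 4.6967 − 4.5133 = 0.1834 million.

$0.183 million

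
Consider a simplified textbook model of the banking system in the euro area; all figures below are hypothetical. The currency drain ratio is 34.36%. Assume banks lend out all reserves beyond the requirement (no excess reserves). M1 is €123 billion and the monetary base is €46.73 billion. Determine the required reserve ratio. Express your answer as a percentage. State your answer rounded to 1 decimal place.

Using m = M/MB = 123/46.73 ≈ 2.632142. Since m = (1 + c)/(c + rr + e), the denominator satisfies c + rr + e = (1 + c)/m = (1 + 0.3436) / 2.632142 ≈ 0.510459.
With c = 0.3436 and e = 0, the required reserve ratio is 0.510459 − 0.3436 − 0 = 0.166859.

16.7%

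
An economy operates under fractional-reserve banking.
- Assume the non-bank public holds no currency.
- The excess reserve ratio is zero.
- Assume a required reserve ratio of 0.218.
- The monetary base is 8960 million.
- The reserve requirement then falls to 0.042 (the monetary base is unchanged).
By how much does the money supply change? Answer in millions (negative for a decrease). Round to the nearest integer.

Initially m₁ = 1 / (0.218) ≈ 4.58716, so M₁ = 4.58716 × 8960 = 41100.9536 million.
After the change m₂ = 1 / (0.042) ≈ 23.80952, so M₂ = 23.80952 × 8960 = 213333.2992 million.
ΔM = M₂ − M₁ = 213333.2992 − 41100.9536 = 172232.3456 million.

172232 million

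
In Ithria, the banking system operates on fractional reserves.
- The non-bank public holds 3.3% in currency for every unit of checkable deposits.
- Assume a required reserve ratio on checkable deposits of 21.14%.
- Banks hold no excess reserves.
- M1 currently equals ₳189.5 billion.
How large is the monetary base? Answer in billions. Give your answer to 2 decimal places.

₳44.83 billion

The money multiplier is m = (1 + c) / (rr + c) = (1 + 0.033) / (0.2114 + 0.033) ≈ 4.226678.
MB = M / m = 189.5 / 4.226678 ≈ 44.8343 billion.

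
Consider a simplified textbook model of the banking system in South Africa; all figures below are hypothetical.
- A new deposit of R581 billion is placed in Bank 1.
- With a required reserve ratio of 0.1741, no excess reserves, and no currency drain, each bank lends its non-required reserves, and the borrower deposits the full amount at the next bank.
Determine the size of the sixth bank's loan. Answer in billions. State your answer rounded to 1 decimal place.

Each bank lends a fraction (1 − rr) = 0.8259 of the deposit it receives, so Bank 6 receives 581·0.8259^5 and lends 581·0.8259^6 ≈ 184.3915 billion.

R184.4 billion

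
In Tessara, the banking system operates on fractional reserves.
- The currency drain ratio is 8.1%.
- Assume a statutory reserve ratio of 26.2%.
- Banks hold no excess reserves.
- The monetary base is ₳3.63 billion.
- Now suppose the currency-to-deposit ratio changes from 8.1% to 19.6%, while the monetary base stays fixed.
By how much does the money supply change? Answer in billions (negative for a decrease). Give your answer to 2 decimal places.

Initially m₁ = (1 + 0.081) / (0.262 + 0.081) ≈ 3.1516, so M₁ = 3.1516 × 3.63 ≈ 11.4403 billion.
After the change m₂ = (1 + 0.196) / (0.262 + 0.196) ≈ 2.6114, so M₂ = 2.6114 × 3.63 ≈ 9.4794 billion.
ΔM = M₂ − M₁ = 9.4794 − 11.4403 = -1.9609 billion.

-1.96 billion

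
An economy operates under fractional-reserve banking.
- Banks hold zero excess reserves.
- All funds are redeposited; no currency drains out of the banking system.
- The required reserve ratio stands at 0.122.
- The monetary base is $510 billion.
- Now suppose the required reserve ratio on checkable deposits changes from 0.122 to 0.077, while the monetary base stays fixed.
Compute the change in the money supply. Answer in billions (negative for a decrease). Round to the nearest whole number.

Initially m₁ = 1 / (0.122) ≈ 8.1967, so M₁ = 8.1967 × 510 = 4180.317 billion.
After the change m₂ = 1 / (0.077) ≈ 12.9870, so M₂ = 12.9870 × 510 = 6623.37 billion.
ΔM = M₂ − M₁ = 6623.37 − 4180.317 = 2443.053 billion.

$2443 billion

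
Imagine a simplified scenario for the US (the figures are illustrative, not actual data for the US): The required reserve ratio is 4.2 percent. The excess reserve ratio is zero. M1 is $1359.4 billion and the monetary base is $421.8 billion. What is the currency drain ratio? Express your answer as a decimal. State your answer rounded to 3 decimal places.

Using m = M/MB = 1359.4/421.8 ≈ 3.222854. From m = (1 + c)/(c + rr + e), rearranging gives 1 + c = m·(c + rr + e), so c·(1 − m) = m·(rr + e) − 1.
Hence c = [m·(rr + e) − 1]/(1 − m) = [3.222854 × (0.042 + 0) − 1] / (1 − 3.222854) ≈ 0.388977.

0.389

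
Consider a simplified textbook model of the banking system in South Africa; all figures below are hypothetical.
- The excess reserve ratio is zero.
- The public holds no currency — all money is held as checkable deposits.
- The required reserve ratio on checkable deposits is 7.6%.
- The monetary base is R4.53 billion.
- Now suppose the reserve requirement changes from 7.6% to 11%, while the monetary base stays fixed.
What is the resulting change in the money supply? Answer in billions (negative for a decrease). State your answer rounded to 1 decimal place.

-18.4 billion

Initially m₁ = 1 / (0.076) ≈ 13.1579, so M₁ = 13.1579 × 4.53 ≈ 59.6053 billion.
After the change m₂ = 1 / (0.11) ≈ 9.0909, so M₂ = 9.0909 × 4.53 ≈ 41.1818 billion.
ΔM = M₂ − M₁ = 41.1818 − 59.6053 = -18.4235 billion.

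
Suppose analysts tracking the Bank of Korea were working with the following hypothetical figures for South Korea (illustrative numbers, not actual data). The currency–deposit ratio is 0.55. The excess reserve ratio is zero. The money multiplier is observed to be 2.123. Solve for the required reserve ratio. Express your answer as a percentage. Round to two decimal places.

Using m = 2.123. Since m = (1 + c)/(c + rr + e), the denominator satisfies c + rr + e = (1 + c)/m = (1 + 0.55) / 2.123 ≈ 0.730099.
With c = 0.55 and e = 0, the required reserve ratio is 0.730099 − 0.55 − 0 = 0.180099.

18.01%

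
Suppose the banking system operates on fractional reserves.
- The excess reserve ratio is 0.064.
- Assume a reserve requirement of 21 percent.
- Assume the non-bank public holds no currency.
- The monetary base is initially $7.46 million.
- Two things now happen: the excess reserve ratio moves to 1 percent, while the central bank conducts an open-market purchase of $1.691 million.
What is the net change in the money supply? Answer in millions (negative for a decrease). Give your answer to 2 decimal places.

$14.37 million

Before: m₁ = 1 / (0.21 + 0.064) ≈ 3.6496, MB₁ = 7.46, so M₁ = 3.6496 × 7.46 ≈ 27.226 million.
After: m₂ = 1 / (0.21 + 0.01) ≈ 4.5455, MB₂ = 7.46 + 1.691 = 9.151, so M₂ = 4.5455 × 9.151 ≈ 41.5959 million.
ΔM = M₂ − M₁ = 41.5959 − 27.226 = 14.3699 million.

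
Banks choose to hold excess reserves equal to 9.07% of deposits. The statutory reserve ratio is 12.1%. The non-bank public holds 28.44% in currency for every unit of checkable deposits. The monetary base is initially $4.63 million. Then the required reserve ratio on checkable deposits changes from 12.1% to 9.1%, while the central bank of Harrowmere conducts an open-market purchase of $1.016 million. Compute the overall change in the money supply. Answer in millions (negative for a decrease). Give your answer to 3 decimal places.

Before: m₁ = (1 + 0.2844) / (0.121 + 0.0907 + 0.2844) ≈ 2.58899, MB₁ = 4.63, so M₁ = 2.58899 × 4.63 ≈ 11.987 million.
After: m₂ = (1 + 0.2844) / (0.091 + 0.0907 + 0.2844) ≈ 2.75563, MB₂ = 4.63 + 1.016 = 5.646, so M₂ = 2.75563 × 5.646 ≈ 15.5583 million.
ΔM = M₂ − M₁ = 15.5583 − 11.987 = 3.5713 million.

$3.571 million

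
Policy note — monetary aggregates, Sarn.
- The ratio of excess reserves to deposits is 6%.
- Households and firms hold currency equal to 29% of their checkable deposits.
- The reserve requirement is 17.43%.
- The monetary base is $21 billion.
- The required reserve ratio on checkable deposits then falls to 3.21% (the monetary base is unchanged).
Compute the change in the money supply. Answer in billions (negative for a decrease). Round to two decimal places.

Initially m₁ = (1 + 0.29) / (0.1743 + 0.06 + 0.29) ≈ 2.46042, so M₁ = 2.46042 × 21 ≈ 51.6688 billion.
After the change m₂ = (1 + 0.29) / (0.0321 + 0.06 + 0.29) ≈ 3.37608, so M₂ = 3.37608 × 21 ≈ 70.8977 billion.
ΔM = M₂ − M₁ = 70.8977 − 51.6688 = 19.2289 billion.

$19.23 billion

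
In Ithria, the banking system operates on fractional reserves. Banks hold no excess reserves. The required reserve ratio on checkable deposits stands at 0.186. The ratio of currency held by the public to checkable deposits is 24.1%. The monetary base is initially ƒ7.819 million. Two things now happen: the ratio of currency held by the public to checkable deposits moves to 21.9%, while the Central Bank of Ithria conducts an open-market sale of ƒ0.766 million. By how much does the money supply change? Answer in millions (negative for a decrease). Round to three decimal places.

Before: m₁ = (1 + 0.241) / (0.186 + 0.241) ≈ 2.90632, MB₁ = 7.819, so M₁ = 2.90632 × 7.819 ≈ 22.7245 million.
After: m₂ = (1 + 0.219) / (0.186 + 0.219) ≈ 3.00988, MB₂ = 7.819 − 0.766 = 7.053, so M₂ = 3.00988 × 7.053 ≈ 21.2287 million.
ΔM = M₂ − M₁ = 21.2287 − 22.7245 = -1.4958 million.

-1.496 million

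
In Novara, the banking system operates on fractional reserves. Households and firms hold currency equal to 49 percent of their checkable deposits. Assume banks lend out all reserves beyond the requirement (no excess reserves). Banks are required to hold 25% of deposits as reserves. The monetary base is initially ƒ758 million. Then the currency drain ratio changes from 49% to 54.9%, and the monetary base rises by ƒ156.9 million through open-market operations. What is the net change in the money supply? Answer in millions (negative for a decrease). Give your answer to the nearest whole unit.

ƒ247 million

Before: m₁ = (1 + 0.49) / (0.25 + 0.49) ≈ 2.0135, MB₁ = 758, so M₁ = 2.0135 × 758 = 1526.233 million.
After: m₂ = (1 + 0.549) / (0.25 + 0.549) ≈ 1.9387, MB₂ = 758 + 156.9 = 914.9, so M₂ = 1.9387 × 914.9 ≈ 1773.7166 million.
ΔM = M₂ − M₁ = 1773.7166 − 1526.233 = 247.4836 million.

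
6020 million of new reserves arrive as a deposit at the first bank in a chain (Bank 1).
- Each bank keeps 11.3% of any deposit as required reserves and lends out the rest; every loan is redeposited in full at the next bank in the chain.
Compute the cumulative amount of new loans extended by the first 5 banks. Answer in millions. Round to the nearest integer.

21309 million

Bank i lends (1 − rr)^i of the original deposit: Bank 1 lends 6020·0.8870 = 5339.7400, Bank 2 lends 6020·0.8870² ≈ 4736.3494, and so on.
Summing a geometric series: total = 6020·[0.8870·(1 − 0.8870^5) / (1 − 0.8870)] ≈ 21308.9724 million.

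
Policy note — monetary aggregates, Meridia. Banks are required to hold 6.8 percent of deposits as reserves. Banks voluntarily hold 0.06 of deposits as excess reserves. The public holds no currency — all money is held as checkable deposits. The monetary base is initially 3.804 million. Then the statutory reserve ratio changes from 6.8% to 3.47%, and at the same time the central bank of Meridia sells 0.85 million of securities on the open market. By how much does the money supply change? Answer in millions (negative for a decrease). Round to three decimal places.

Before: m₁ = 1 / (0.068 + 0.06) = 7.81250, MB₁ = 3.804, so M₁ = 7.81250 × 3.804 ≈ 29.7188 million.
After: m₂ = 1 / (0.0347 + 0.06) ≈ 10.55966, MB₂ = 3.804 − 0.85 = 2.954, so M₂ = 10.55966 × 2.954 ≈ 31.1932 million.
ΔM = M₂ − M₁ = 31.1932 − 29.7188 = 1.4744 million.

1.474 million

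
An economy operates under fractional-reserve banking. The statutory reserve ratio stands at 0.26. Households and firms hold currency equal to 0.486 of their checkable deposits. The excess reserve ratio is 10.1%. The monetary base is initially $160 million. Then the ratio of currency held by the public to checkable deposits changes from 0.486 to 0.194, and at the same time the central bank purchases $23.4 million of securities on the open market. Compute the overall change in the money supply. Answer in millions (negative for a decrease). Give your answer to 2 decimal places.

$113.85 million

Before: m₁ = (1 + 0.486) / (0.26 + 0.101 + 0.486) ≈ 1.754427, MB₁ = 160, so M₁ = 1.754427 × 160 ≈ 280.7083 million.
After: m₂ = (1 + 0.194) / (0.26 + 0.101 + 0.194) ≈ 2.151351, MB₂ = 160 + 23.4 = 183.4, so M₂ = 2.151351 × 183.4 ≈ 394.5578 million.
ΔM = M₂ − M₁ = 394.5578 − 280.7083 = 113.8495 million.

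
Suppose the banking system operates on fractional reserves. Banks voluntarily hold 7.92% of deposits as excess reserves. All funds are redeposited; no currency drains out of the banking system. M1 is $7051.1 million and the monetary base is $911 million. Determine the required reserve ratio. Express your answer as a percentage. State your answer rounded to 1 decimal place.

Using m = M/MB = 7051.1/911 ≈ 7.739956. Since m = (1 + c)/(c + rr + e), the denominator satisfies c + rr + e = (1 + c)/m = (1 + 0) / 7.739956 ≈ 0.129200.
With c = 0 and e = 0.0792, the required reserve ratio is 0.129200 − 0 − 0.0792 = 0.05.

5.0%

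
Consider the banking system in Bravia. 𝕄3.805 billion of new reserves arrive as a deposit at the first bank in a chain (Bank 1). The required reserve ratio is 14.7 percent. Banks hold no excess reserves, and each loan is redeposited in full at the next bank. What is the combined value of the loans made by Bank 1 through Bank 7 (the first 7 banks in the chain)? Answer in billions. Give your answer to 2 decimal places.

Bank i lends (1 − rr)^i of the original deposit: Bank 1 lends 3.805·0.8530 ≈ 3.2457, Bank 2 lends 3.805·0.8530² ≈ 2.7686, and so on.
Summing a geometric series: total = 3.805·[0.8530·(1 − 0.8530^7) / (1 − 0.8530)] ≈ 14.8245 billion.

𝕄14.82 billion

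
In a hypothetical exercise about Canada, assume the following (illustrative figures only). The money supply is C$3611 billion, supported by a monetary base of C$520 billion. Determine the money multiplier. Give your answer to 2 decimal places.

The money multiplier is m = M / MB = 3611 / 520 ≈ 6.94423.

6.94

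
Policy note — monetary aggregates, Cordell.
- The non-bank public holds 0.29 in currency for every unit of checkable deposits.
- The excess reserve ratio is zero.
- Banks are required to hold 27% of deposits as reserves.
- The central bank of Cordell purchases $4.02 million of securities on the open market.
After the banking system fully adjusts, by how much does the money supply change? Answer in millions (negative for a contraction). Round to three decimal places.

The money multiplier is m = (1 + c) / (rr + c) = (1 + 0.29) / (0.27 + 0.29) ≈ 2.30357.
The purchase adds 4.02 million of base, so ΔM = m × ΔMB = 2.30357 × (+4.02) ≈ 9.2604 million.

$9.260 million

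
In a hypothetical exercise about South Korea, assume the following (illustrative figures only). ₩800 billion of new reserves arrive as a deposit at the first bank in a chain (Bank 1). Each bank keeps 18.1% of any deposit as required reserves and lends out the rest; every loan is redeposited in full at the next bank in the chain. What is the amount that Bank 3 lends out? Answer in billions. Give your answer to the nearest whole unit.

Each bank lends a fraction (1 − rr) = 0.8190 of the deposit it receives, so Bank 3 receives 800·0.8190^2 and lends 800·0.8190^3 ≈ 439.4826 billion.

₩439 billion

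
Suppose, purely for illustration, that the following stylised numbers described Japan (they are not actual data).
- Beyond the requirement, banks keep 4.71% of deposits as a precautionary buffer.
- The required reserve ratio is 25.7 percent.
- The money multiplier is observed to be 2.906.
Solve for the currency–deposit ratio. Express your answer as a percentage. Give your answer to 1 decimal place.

Using m = 2.906. From m = (1 + c)/(c + rr + e), rearranging gives 1 + c = m·(c + rr + e), so c·(1 − m) = m·(rr + e) − 1.
Hence c = [m·(rr + e) − 1]/(1 − m) = [2.906 × (0.257 + 0.0471) − 1] / (1 − 2.906) ≈ 0.061010.

6.1%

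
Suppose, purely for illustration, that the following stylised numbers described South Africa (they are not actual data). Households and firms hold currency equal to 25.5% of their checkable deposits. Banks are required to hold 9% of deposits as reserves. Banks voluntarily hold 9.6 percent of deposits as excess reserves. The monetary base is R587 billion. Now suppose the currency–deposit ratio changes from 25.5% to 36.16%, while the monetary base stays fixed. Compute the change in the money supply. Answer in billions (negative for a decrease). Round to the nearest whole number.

Initially m₁ = (1 + 0.255) / (0.09 + 0.096 + 0.255) ≈ 2.8458, so M₁ = 2.8458 × 587 = 1670.4846 billion.
After the change m₂ = (1 + 0.3616) / (0.09 + 0.096 + 0.3616) ≈ 2.4865, so M₂ = 2.4865 × 587 = 1459.5755 billion.
ΔM = M₂ − M₁ = 1459.5755 − 1670.4846 = -210.9091 billion.

-211 billion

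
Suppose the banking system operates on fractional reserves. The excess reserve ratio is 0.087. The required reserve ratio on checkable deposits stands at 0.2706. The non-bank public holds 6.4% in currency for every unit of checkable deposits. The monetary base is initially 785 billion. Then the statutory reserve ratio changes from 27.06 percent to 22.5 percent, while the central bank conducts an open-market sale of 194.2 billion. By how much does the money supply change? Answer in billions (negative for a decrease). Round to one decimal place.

-309.3 billion

Before: m₁ = (1 + 0.064) / (0.2706 + 0.087 + 0.064) ≈ 2.52372, MB₁ = 785, so M₁ = 2.52372 × 785 = 1981.1202 billion.
After: m₂ = (1 + 0.064) / (0.225 + 0.087 + 0.064) ≈ 2.82979, MB₂ = 785 − 194.2 = 590.8, so M₂ = 2.82979 × 590.8 ≈ 1671.8399 billion.
ΔM = M₂ − M₁ = 1671.8399 − 1981.1202 = -309.2803 billion.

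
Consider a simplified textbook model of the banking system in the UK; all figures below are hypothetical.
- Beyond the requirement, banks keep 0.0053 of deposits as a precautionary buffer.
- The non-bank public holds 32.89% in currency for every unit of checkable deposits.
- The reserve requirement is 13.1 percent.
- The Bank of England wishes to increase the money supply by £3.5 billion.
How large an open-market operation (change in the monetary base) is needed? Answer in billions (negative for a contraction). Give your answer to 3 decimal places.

£1.225 billion

The money multiplier is m = (1 + c) / (rr + e + c) = (1 + 0.3289) / (0.131 + 0.0053 + 0.3289) ≈ 2.85662.
ΔMB = ΔM / m = (+3.5) / 2.85662 ≈ 1.2252 billion.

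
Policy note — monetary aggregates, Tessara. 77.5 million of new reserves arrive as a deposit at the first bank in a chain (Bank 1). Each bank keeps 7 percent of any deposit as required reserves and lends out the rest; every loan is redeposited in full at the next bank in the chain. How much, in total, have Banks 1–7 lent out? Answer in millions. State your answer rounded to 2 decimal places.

Bank i lends (1 − rr)^i of the original deposit: Bank 1 lends 77.5·0.9300 = 72.0750, Bank 2 lends 77.5·0.9300² ≈ 67.0297, and so on.
Summing a geometric series: total = 77.5·[0.9300·(1 − 0.9300^7) / (1 − 0.9300)] ≈ 410.1059 million.

410.11 million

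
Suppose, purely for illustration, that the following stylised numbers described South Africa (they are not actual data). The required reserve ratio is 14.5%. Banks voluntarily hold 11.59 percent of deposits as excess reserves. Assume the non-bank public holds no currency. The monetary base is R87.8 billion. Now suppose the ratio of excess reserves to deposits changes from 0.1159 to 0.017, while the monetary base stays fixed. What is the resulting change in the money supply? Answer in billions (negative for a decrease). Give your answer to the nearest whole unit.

R205 billion

Initially m₁ = 1 / (0.145 + 0.1159) ≈ 3.8329, so M₁ = 3.8329 × 87.8 ≈ 336.5286 billion.
After the change m₂ = 1 / (0.145 + 0.017) ≈ 6.1728, so M₂ = 6.1728 × 87.8 ≈ 541.9718 billion.
ΔM = M₂ − M₁ = 541.9718 − 336.5286 = 205.4432 billion.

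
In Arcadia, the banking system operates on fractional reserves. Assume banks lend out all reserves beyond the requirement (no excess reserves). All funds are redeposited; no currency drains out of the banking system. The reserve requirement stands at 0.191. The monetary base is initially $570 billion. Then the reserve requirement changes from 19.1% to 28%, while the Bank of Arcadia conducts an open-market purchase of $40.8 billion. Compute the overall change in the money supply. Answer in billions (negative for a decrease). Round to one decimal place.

Before: m₁ = 1 / (0.191) ≈ 5.23560, MB₁ = 570, so M₁ = 5.23560 × 570 = 2984.292 billion.
After: m₂ = 1 / (0.28) ≈ 3.57143, MB₂ = 570 + 40.8 = 610.8, so M₂ = 3.57143 × 610.8 ≈ 2181.4294 billion.
ΔM = M₂ − M₁ = 2181.4294 − 2984.292 = -802.8626 billion.

-802.9 billion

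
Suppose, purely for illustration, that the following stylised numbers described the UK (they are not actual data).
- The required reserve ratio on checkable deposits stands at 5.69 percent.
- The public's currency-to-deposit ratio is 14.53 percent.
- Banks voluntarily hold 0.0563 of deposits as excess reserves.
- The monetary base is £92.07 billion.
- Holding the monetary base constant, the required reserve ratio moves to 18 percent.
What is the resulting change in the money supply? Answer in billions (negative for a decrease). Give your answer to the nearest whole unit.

-132 billion

Initially m₁ = (1 + 0.1453) / (0.0569 + 0.0563 + 0.1453) ≈ 4.4306, so M₁ = 4.4306 × 92.07 ≈ 407.9253 billion.
After the change m₂ = (1 + 0.1453) / (0.18 + 0.0563 + 0.1453) ≈ 3.0013, so M₂ = 3.0013 × 92.07 ≈ 276.3297 billion.
ΔM = M₂ − M₁ = 276.3297 − 407.9253 = -131.5956 billion.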